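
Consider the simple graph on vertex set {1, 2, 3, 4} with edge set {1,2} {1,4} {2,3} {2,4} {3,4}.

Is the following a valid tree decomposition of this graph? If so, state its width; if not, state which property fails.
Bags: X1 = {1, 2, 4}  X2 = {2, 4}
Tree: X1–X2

No — vertex 3 appears in no bag.

A tree decomposition must satisfy three properties: every vertex lies in some bag; for every edge, both endpoints lie together in some bag; and for every vertex, the bags containing it form a connected subtree. Here vertex 3 appears in no bag, so the decomposition is invalid.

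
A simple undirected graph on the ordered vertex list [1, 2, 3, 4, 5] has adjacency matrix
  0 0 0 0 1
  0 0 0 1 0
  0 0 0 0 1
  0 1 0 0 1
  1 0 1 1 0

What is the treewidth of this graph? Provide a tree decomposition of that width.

Treewidth 1.
Bags: B1 = {4, 5}  B2 = {2, 4}  B3 = {1, 5}  B4 = {3, 5}
Tree: B1–B2, B1–B3, B1–B4

The largest bag has 2 vertices, giving width 1; this decomposition certifies tw(G) ≤ 1. Since G has at least one edge (e.g. 5–4), it is not an edgeless graph, so tw(G) ≥ 1. Therefore the treewidth is 1.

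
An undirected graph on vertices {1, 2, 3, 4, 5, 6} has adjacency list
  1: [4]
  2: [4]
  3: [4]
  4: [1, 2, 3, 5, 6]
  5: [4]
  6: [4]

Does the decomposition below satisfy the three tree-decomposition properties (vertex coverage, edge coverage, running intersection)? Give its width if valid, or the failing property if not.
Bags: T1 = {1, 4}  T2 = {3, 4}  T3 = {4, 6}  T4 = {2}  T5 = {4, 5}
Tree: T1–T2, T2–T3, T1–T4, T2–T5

A tree decomposition must satisfy three properties: every vertex lies in some bag; for every edge, both endpoints lie together in some bag; and for every vertex, the bags containing it form a connected subtree. Here edge (4,2) lies in no bag, so the decomposition is invalid.

No — edge (4,2) lies in no bag.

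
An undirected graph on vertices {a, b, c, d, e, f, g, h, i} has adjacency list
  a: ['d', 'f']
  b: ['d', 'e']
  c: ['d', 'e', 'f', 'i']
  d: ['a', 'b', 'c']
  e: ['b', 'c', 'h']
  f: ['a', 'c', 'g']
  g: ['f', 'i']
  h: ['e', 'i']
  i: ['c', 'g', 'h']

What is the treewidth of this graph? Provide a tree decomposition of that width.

Treewidth 3.
One optimal decomposition is:
Bags: B1 = {a, f, g, i}  B2 = {a, c, f, i}  B3 = {a, c, d, i}  B4 = {c, d, h, i}  B5 = {c, d, e, h}  B6 = {b, d, e, h}
Tree: B1–B2, B2–B3, B3–B4, B4–B5, B5–B6

The largest bag has 4 vertices, giving width 3; this decomposition certifies tw(G) ≤ 3. For the lower bound: the 4 vertex sets {a,f,g}, {i}, {c}, {b,d,e,h} are disjoint, each induces a connected subgraph, and every pair is joined by at least one edge of G. Contracting each set to a single vertex therefore yields K_{4} as a minor, and since treewidth is minor-monotone, tw(G) ≥ tw(K_{4}) = 3. Hence tw(G) = 3 exactly.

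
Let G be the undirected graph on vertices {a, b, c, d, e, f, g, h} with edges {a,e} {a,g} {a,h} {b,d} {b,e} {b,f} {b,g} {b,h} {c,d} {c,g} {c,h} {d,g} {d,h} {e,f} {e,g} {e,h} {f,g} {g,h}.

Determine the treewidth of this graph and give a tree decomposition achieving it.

Each bag holds 4 vertices, so the decomposition has width 3, which upper-bounds the treewidth. Conversely, {c, d, g, h} is a clique of size 4, and the vertices of any clique must share a bag in every tree decomposition; so some bag has ≥ 4 vertices and tw(G) ≥ 3. Therefore the treewidth is 3.

Treewidth 3.
One optimal decomposition is:
Bags: B1 = {b, e, g, h}  B2 = {b, e, f, g}  B3 = {b, d, g, h}  B4 = {c, d, g, h}  B5 = {a, e, g, h}
Tree: B1–B2, B1–B3, B3–B4, B1–B5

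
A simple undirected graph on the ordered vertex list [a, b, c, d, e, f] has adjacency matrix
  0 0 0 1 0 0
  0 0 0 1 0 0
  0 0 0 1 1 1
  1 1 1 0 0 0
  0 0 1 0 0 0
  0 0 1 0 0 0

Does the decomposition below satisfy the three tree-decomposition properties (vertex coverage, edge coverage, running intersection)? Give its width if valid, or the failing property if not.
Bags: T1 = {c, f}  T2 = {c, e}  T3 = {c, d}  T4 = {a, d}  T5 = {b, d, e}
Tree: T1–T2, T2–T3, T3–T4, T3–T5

No — bags containing vertex e are not connected in the tree.

A tree decomposition must satisfy three properties: every vertex lies in some bag; for every edge, both endpoints lie together in some bag; and for every vertex, the bags containing it form a connected subtree. Here bags containing vertex e are not connected in the tree, so the decomposition is invalid.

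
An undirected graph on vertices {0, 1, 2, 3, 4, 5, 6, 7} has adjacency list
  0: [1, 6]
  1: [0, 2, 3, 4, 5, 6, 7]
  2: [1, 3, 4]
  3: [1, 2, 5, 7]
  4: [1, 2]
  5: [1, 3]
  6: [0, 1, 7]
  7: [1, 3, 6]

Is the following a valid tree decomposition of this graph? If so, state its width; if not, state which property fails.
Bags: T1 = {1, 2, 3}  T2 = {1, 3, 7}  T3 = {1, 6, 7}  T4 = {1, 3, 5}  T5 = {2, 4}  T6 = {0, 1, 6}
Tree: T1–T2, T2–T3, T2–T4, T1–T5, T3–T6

No — edge (1,4) lies in no bag.

A tree decomposition must satisfy three properties: every vertex lies in some bag; for every edge, both endpoints lie together in some bag; and for every vertex, the bags containing it form a connected subtree. Here edge (1,4) lies in no bag, so the decomposition is invalid.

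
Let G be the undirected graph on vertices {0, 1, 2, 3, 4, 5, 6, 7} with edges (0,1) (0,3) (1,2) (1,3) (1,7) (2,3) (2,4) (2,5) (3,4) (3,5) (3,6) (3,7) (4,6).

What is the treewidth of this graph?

2

A width-2 tree decomposition is:
Bags: B1 = {2, 3, 4}  B2 = {1, 2, 3}  B3 = {1, 3, 7}  B4 = {3, 4, 6}  B5 = {2, 3, 5}  B6 = {0, 1, 3}
Tree: B1–B2, B2–B3, B1–B4, B1–B5, B2–B6
The largest bag has 3 vertices, giving width 2; this decomposition certifies tw(G) ≤ 2. Conversely, {0, 1, 3} is a clique of size 3, and the vertices of any clique must share a bag in every tree decomposition; so some bag has ≥ 3 vertices and tw(G) ≥ 2. Combining the bounds, tw(G) = 2.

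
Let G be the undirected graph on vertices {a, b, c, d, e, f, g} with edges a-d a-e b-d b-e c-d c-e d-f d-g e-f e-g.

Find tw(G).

2

A width-2 tree decomposition is:
Bags: B1 = {d, e, f}  B2 = {c, d, e}  B3 = {d, e, g}  B4 = {a, d, e}  B5 = {b, d, e}
Tree: B1–B2, B2–B3, B3–B4, B4–B5
Every bag has size at most 3, so the width is 3 − 1 = 2 and tw(G) ≤ 2. Since d–f–e–c–d is a cycle in G, G is not acyclic. Forests are exactly the graphs of treewidth ≤ 1, so tw(G) ≥ 2. Hence tw(G) = 2 exactly.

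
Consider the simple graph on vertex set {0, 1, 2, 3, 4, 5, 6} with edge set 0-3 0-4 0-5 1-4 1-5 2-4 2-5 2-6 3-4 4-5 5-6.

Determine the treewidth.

A width-2 tree decomposition is:
Bags: B1 = {2, 4, 5}  B2 = {2, 5, 6}  B3 = {0, 4, 5}  B4 = {1, 4, 5}  B5 = {0, 3, 4}
Tree: B1–B2, B1–B3, B1–B4, B3–B5
The largest bag has 3 vertices, giving width 2; this decomposition certifies tw(G) ≤ 2. On the other hand G contains the 3-clique {0, 3, 4}. A clique must lie in a single bag of any decomposition, so no decomposition can have width below 2. Hence tw(G) = 2 exactly.

2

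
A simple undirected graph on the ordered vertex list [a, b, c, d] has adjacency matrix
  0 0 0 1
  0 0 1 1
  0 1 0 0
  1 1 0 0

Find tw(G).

1

A width-1 tree decomposition is:
Bags: B1 = {a, d}  B2 = {b, d}  B3 = {b, c}
Tree: B1–B2, B2–B3
Every bag has size at most 2, so the width is 2 − 1 = 1 and tw(G) ≤ 1. Since G has at least one edge (e.g. a–d), it is not an edgeless graph, so tw(G) ≥ 1. Hence tw(G) = 1 exactly.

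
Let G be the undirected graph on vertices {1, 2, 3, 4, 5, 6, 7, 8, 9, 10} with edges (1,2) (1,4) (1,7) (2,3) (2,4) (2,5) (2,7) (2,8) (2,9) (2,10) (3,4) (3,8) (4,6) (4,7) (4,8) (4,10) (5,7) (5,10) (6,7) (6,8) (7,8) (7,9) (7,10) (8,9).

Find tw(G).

A width-3 tree decomposition is:
Bags: B1 = {2, 4, 7, 8}  B2 = {1, 2, 4, 7}  B3 = {4, 6, 7, 8}  B4 = {2, 3, 4, 8}  B5 = {2, 7, 8, 9}  B6 = {2, 4, 7, 10}  B7 = {2, 5, 7, 10}
Tree: B1–B2, B1–B3, B1–B4, B1–B5, B1–B6, B6–B7
Each bag holds 4 vertices, so the decomposition has width 3, which upper-bounds the treewidth. Conversely, {2, 3, 4, 8} is a clique of size 4, and the vertices of any clique must share a bag in every tree decomposition; so some bag has ≥ 4 vertices and tw(G) ≥ 3. Combining the bounds, tw(G) = 3.

3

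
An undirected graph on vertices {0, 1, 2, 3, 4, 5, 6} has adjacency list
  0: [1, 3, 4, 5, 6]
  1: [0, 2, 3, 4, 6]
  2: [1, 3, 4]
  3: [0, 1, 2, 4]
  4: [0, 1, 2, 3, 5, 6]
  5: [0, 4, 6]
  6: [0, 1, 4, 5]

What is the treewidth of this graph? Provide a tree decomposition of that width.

Every bag has size at most 4, so the width is 4 − 1 = 3 and tw(G) ≤ 3. On the other hand G contains the 4-clique {0, 1, 3, 4}. A clique must lie in a single bag of any decomposition, so no decomposition can have width below 3. The upper and lower bounds meet at 3, so that is the treewidth.

Treewidth 3.
One such decomposition:
Bags: B1 = {0, 1, 3, 4}  B2 = {1, 2, 3, 4}  B3 = {0, 1, 4, 6}  B4 = {0, 4, 5, 6}
Tree: B1–B2, B1–B3, B3–B4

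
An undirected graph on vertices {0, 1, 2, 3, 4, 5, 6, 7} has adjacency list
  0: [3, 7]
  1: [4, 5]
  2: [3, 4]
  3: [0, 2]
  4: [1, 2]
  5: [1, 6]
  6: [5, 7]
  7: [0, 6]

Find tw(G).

A width-2 tree decomposition is:
Bags: B1 = {0, 3, 7}  B2 = {3, 6, 7}  B3 = {3, 5, 6}  B4 = {1, 3, 5}  B5 = {1, 3, 4}  B6 = {2, 3, 4}
Tree: B1–B2, B2–B3, B3–B4, B4–B5, B5–B6
Every bag has size at most 3, so the width is 3 − 1 = 2 and tw(G) ≤ 2. For the lower bound, G contains the cycle 3–0–7–6–5–1–4–2–3, so G is not a forest; only forests have treewidth ≤ 1, hence tw(G) ≥ 2. Combining the bounds, tw(G) = 2.

2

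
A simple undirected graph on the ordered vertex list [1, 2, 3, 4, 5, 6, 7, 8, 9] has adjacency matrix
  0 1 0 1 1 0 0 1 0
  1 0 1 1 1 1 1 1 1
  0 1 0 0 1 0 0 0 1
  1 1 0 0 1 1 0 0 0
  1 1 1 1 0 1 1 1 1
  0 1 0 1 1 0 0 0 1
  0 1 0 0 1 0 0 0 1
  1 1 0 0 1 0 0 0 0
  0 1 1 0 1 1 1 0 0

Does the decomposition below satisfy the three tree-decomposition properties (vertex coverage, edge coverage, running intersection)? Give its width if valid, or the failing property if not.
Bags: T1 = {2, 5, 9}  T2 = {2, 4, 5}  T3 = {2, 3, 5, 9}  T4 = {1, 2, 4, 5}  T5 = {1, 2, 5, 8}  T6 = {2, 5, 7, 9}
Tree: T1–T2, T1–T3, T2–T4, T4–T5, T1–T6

A tree decomposition must satisfy three properties: every vertex lies in some bag; for every edge, both endpoints lie together in some bag; and for every vertex, the bags containing it form a connected subtree. Here vertex 6 appears in no bag, so the decomposition is invalid.

No — vertex 6 appears in no bag.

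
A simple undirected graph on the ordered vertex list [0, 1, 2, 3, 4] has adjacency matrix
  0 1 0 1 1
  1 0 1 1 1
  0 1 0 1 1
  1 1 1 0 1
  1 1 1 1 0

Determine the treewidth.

3

A width-3 tree decomposition is:
Bags: B1 = {0, 1, 3, 4}  B2 = {1, 2, 3, 4}
Tree: B1–B2
The largest bag has 4 vertices, giving width 3; this decomposition certifies tw(G) ≤ 3. For the lower bound, the 4 vertices {0, 1, 3, 4} are pairwise adjacent, and any tree decomposition puts a clique entirely inside one bag — forcing width ≥ 3. The upper and lower bounds meet at 3, so that is the treewidth.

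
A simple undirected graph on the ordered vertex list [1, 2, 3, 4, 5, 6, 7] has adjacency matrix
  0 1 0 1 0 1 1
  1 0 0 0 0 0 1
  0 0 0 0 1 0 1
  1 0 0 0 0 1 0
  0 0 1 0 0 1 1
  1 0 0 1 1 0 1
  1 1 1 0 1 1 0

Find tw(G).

A width-2 tree decomposition is:
Bags: B1 = {1, 6, 7}  B2 = {5, 6, 7}  B3 = {3, 5, 7}  B4 = {1, 4, 6}  B5 = {1, 2, 7}
Tree: B1–B2, B2–B3, B1–B4, B1–B5
Every bag has size at most 3, so the width is 3 − 1 = 2 and tw(G) ≤ 2. For the lower bound, the 3 vertices {1, 4, 6} are pairwise adjacent, and any tree decomposition puts a clique entirely inside one bag — forcing width ≥ 2. Therefore the treewidth is 2.

2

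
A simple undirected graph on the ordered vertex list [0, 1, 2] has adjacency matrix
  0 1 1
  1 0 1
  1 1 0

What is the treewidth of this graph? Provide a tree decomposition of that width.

A single bag containing all 3 vertices is trivially a valid decomposition of width 2. On the other hand G contains the 3-clique {0, 1, 2}. A clique must lie in a single bag of any decomposition, so no decomposition can have width below 2. Combining the bounds, tw(G) = 2.

Treewidth 2.
One such decomposition:
Bags: B1 = {0, 1, 2}
Tree: (single bag)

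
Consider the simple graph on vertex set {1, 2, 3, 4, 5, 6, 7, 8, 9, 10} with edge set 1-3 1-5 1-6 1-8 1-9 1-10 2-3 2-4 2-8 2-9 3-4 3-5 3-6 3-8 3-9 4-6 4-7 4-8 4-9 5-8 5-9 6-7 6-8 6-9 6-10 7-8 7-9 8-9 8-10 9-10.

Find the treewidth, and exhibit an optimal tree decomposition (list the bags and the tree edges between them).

Every bag has size at most 5, so the width is 5 − 1 = 4 and tw(G) ≤ 4. Conversely, {1, 6, 8, 9, 10} is a clique of size 5, and the vertices of any clique must share a bag in every tree decomposition; so some bag has ≥ 5 vertices and tw(G) ≥ 4. Therefore the treewidth is 4.

Treewidth 4.
One optimal decomposition is:
Bags: B1 = {1, 3, 6, 8, 9}  B2 = {1, 3, 5, 8, 9}  B3 = {1, 6, 8, 9, 10}  B4 = {3, 4, 6, 8, 9}  B5 = {4, 6, 7, 8, 9}  B6 = {2, 3, 4, 8, 9}
Tree: B1–B2, B1–B3, B1–B4, B4–B5, B4–B6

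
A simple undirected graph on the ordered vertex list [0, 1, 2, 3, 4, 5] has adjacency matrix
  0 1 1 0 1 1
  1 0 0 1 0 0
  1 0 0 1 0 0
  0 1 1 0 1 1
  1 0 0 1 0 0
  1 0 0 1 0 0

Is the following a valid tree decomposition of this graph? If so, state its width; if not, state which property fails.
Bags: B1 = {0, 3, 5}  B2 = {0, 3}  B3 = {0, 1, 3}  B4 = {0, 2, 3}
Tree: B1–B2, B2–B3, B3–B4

A tree decomposition must satisfy three properties: every vertex lies in some bag; for every edge, both endpoints lie together in some bag; and for every vertex, the bags containing it form a connected subtree. Here vertex 4 appears in no bag, so the decomposition is invalid.

No — vertex 4 appears in no bag.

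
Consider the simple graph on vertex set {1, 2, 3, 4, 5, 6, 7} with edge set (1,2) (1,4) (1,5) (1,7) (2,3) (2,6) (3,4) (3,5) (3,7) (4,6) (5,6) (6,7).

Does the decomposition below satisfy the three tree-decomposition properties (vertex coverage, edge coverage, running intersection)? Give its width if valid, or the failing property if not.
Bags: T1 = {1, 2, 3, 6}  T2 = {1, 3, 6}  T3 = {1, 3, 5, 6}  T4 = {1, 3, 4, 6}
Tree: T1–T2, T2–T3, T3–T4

A tree decomposition must satisfy three properties: every vertex lies in some bag; for every edge, both endpoints lie together in some bag; and for every vertex, the bags containing it form a connected subtree. Here vertex 7 appears in no bag, so the decomposition is invalid.

No — vertex 7 appears in no bag.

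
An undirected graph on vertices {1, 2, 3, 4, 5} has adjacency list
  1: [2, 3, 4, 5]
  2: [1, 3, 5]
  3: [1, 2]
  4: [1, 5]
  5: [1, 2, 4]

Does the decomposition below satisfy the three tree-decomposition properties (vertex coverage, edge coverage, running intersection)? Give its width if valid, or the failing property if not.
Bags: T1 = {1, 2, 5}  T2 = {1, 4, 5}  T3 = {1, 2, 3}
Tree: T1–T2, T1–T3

Yes; width 2.

Every vertex of G appears in some bag (union = {1, 2, 3, 4, 5}); every edge is covered by a bag; and for each vertex v the set of bags containing v is connected in the bag tree. The decomposition is therefore valid. The largest bag has 3 vertices, so the width is 2.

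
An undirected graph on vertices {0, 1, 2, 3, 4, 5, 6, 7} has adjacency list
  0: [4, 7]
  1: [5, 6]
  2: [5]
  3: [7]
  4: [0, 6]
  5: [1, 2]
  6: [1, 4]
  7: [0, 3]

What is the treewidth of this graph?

A width-1 tree decomposition is:
Bags: B1 = {2, 5}  B2 = {1, 5}  B3 = {1, 6}  B4 = {4, 6}  B5 = {0, 4}  B6 = {0, 7}  B7 = {3, 7}
Tree: B1–B2, B2–B3, B3–B4, B4–B5, B5–B6, B6–B7
The largest bag has 2 vertices, giving width 1; this decomposition certifies tw(G) ≤ 1. G has an edge, so its treewidth is at least 1. Therefore the treewidth is 1.

1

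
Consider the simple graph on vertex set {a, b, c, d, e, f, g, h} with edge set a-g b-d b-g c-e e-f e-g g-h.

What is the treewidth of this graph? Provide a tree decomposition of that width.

Treewidth 1.
One such decomposition:
Bags: B1 = {g, h}  B2 = {e, g}  B3 = {a, g}  B4 = {b, g}  B5 = {c, e}  B6 = {b, d}  B7 = {e, f}
Tree: B1–B2, B1–B3, B2–B4, B2–B5, B4–B6, B2–B7

The largest bag has 2 vertices, giving width 1; this decomposition certifies tw(G) ≤ 1. Since G has at least one edge (e.g. g–h), it is not an edgeless graph, so tw(G) ≥ 1. Hence tw(G) = 1 exactly.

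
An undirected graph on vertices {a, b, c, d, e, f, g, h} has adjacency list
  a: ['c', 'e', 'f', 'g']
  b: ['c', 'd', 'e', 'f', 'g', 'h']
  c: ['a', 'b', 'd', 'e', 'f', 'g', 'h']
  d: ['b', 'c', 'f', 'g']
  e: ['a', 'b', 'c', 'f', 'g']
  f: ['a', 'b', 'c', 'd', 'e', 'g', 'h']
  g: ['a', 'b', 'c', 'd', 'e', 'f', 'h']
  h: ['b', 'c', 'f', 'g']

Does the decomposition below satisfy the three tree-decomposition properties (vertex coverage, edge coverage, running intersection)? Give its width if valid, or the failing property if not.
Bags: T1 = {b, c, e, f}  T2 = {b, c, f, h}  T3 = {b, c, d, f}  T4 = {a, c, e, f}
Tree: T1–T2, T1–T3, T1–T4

No — vertex g appears in no bag.

A tree decomposition must satisfy three properties: every vertex lies in some bag; for every edge, both endpoints lie together in some bag; and for every vertex, the bags containing it form a connected subtree. Here vertex g appears in no bag, so the decomposition is invalid.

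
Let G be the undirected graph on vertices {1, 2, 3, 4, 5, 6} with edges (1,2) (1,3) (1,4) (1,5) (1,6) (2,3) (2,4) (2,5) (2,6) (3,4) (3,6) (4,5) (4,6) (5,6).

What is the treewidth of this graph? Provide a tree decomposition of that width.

Treewidth 4.
One optimal decomposition is:
Bags: B1 = {1, 2, 4, 5, 6}  B2 = {1, 2, 3, 4, 6}
Tree: B1–B2

Each bag holds 5 vertices, so the decomposition has width 4, which upper-bounds the treewidth. Conversely, {1, 2, 3, 4, 6} is a clique of size 5, and the vertices of any clique must share a bag in every tree decomposition; so some bag has ≥ 5 vertices and tw(G) ≥ 4. Therefore the treewidth is 4.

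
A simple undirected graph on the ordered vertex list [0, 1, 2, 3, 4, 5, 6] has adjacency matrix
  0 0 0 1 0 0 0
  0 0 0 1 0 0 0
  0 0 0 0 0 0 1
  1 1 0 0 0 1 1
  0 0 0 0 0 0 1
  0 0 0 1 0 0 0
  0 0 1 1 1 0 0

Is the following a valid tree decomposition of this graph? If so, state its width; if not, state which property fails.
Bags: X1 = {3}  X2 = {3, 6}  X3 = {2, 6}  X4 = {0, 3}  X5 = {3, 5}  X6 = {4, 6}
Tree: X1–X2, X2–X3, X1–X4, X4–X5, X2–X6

A tree decomposition must satisfy three properties: every vertex lies in some bag; for every edge, both endpoints lie together in some bag; and for every vertex, the bags containing it form a connected subtree. Here vertex 1 appears in no bag, so the decomposition is invalid.

No — vertex 1 appears in no bag.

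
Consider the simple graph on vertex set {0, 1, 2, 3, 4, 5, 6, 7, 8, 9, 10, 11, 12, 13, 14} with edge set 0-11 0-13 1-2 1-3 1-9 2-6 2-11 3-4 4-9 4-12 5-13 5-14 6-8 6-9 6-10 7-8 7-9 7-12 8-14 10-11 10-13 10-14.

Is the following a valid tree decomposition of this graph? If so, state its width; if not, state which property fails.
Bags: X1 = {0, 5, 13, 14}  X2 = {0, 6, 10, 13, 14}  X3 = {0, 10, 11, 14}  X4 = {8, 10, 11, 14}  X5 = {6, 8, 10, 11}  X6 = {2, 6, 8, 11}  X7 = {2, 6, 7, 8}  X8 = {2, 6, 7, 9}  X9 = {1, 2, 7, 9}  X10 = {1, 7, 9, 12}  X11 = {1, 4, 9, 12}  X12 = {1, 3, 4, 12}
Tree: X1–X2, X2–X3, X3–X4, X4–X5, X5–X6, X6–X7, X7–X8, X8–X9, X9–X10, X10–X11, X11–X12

No — bags containing vertex 6 are not connected in the tree.

A tree decomposition must satisfy three properties: every vertex lies in some bag; for every edge, both endpoints lie together in some bag; and for every vertex, the bags containing it form a connected subtree. Here bags containing vertex 6 are not connected in the tree, so the decomposition is invalid.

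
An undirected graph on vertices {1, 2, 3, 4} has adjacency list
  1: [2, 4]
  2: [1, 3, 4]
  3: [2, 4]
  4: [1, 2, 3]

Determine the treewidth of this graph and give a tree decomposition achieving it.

Each bag holds 3 vertices, so the decomposition has width 2, which upper-bounds the treewidth. Conversely, {1, 2, 4} is a clique of size 3, and the vertices of any clique must share a bag in every tree decomposition; so some bag has ≥ 3 vertices and tw(G) ≥ 2. Hence tw(G) = 2 exactly.

Treewidth 2.
Bags: B1 = {1, 2, 4}  B2 = {2, 3, 4}
Tree: B1–B2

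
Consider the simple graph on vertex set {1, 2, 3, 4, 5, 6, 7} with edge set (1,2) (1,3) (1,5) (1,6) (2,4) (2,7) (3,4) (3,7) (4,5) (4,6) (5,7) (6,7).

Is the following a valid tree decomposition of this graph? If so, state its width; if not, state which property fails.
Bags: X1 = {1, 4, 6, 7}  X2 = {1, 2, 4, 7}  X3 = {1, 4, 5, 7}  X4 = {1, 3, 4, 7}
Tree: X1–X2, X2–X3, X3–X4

Vertex coverage: the bags together contain {1, 2, 3, 4, 5, 6, 7}, the full vertex set. Edge coverage: each edge of G has both endpoints in at least one bag. Running intersection: for every vertex, the bags containing it form a connected subtree. All three properties hold, so this is a valid tree decomposition of width max|bag| − 1 = 3, and hence tw(G) ≤ 3.

Yes; width 3.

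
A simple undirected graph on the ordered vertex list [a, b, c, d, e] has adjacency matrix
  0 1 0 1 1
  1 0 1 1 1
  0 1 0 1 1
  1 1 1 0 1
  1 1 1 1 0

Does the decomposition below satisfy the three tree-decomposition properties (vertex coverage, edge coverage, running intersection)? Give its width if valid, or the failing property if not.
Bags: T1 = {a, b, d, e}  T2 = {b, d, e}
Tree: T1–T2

A tree decomposition must satisfy three properties: every vertex lies in some bag; for every edge, both endpoints lie together in some bag; and for every vertex, the bags containing it form a connected subtree. Here vertex c appears in no bag, so the decomposition is invalid.

No — vertex c appears in no bag.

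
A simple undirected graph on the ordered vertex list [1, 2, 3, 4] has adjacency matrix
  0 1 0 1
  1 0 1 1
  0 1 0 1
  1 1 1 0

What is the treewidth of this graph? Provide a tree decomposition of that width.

Each bag holds 3 vertices, so the decomposition has width 2, which upper-bounds the treewidth. For the lower bound, the 3 vertices {1, 2, 4} are pairwise adjacent, and any tree decomposition puts a clique entirely inside one bag — forcing width ≥ 2. Combining the bounds, tw(G) = 2.

Treewidth 2.
One optimal decomposition is:
Bags: B1 = {2, 3, 4}  B2 = {1, 2, 4}
Tree: B1–B2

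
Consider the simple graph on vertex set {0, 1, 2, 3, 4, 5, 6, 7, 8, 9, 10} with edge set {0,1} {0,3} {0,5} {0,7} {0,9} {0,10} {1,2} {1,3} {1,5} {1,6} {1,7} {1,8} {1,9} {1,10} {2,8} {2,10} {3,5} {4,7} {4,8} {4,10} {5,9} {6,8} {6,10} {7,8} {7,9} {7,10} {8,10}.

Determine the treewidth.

A width-3 tree decomposition is:
Bags: B1 = {0, 1, 7, 9}  B2 = {0, 1, 5, 9}  B3 = {0, 1, 7, 10}  B4 = {1, 7, 8, 10}  B5 = {4, 7, 8, 10}  B6 = {1, 2, 8, 10}  B7 = {0, 1, 3, 5}  B8 = {1, 6, 8, 10}
Tree: B1–B2, B1–B3, B3–B4, B4–B5, B4–B6, B2–B7, B4–B8
The largest bag has 4 vertices, giving width 3; this decomposition certifies tw(G) ≤ 3. For the lower bound, the 4 vertices {0, 1, 7, 10} are pairwise adjacent, and any tree decomposition puts a clique entirely inside one bag — forcing width ≥ 3. The upper and lower bounds meet at 3, so that is the treewidth.

3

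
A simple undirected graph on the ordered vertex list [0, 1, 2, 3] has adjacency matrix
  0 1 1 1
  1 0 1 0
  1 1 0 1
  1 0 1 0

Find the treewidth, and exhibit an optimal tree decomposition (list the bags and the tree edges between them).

Treewidth 2.
Bags: B1 = {0, 1, 2}  B2 = {0, 2, 3}
Tree: B1–B2

Every bag has size at most 3, so the width is 3 − 1 = 2 and tw(G) ≤ 2. On the other hand G contains the 3-clique {0, 1, 2}. A clique must lie in a single bag of any decomposition, so no decomposition can have width below 2. The upper and lower bounds meet at 2, so that is the treewidth.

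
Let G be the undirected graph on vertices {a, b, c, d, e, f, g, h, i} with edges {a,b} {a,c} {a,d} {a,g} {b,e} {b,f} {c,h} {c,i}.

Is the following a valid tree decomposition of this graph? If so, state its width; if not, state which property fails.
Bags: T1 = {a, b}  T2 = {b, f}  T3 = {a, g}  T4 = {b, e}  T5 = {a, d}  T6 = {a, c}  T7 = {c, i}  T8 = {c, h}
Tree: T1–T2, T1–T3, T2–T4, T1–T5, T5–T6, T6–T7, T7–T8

Checking the three conditions: (i) the bags cover all of {a, b, c, d, e, f, g, h, i}; (ii) for each edge, some bag contains both endpoints; (iii) the bags containing any fixed vertex form a subtree. All hold, so the decomposition is valid with width 2 − 1 = 1.

Yes; width 1.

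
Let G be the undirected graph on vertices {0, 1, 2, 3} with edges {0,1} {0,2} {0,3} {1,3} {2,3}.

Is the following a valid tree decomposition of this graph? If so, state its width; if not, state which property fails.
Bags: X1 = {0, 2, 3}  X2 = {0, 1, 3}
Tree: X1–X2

Yes; width 2.

Vertex coverage: the bags together contain {0, 1, 2, 3}, the full vertex set. Edge coverage: each edge of G has both endpoints in at least one bag. Running intersection: for every vertex, the bags containing it form a connected subtree. All three properties hold, so this is a valid tree decomposition of width max|bag| − 1 = 2, and hence tw(G) ≤ 2.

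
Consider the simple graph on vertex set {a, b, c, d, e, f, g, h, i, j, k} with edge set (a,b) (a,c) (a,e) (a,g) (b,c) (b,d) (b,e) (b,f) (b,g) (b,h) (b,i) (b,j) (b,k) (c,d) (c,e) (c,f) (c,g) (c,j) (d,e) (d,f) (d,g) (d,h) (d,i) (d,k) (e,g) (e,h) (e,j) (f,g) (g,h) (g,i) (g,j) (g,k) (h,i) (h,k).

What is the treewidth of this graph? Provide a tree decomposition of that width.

Treewidth 4.
Bags: B1 = {b, c, d, e, g}  B2 = {b, d, e, g, h}  B3 = {b, d, g, h, i}  B4 = {b, d, g, h, k}  B5 = {b, c, d, f, g}  B6 = {a, b, c, e, g}  B7 = {b, c, e, g, j}
Tree: B1–B2, B2–B3, B2–B4, B1–B5, B1–B6, B1–B7

Every bag has size at most 5, so the width is 5 − 1 = 4 and tw(G) ≤ 4. On the other hand G contains the 5-clique {b, d, e, g, h}. A clique must lie in a single bag of any decomposition, so no decomposition can have width below 4. The upper and lower bounds meet at 4, so that is the treewidth.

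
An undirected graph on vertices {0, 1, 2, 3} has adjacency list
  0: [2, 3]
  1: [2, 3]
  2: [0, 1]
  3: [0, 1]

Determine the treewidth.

2

A width-2 tree decomposition is:
Bags: B1 = {0, 1, 3}  B2 = {0, 1, 2}
Tree: B1–B2
Each bag holds 3 vertices, so the decomposition has width 2, which upper-bounds the treewidth. For the lower bound, G contains the cycle 1–3–0–2–1, so G is not a forest; only forests have treewidth ≤ 1, hence tw(G) ≥ 2. The upper and lower bounds meet at 2, so that is the treewidth.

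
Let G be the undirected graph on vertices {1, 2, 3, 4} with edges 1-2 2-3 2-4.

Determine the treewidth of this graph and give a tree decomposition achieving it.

Treewidth 1.
Bags: B1 = {2, 4}  B2 = {2, 3}  B3 = {1, 2}
Tree: B1–B2, B2–B3

Each bag holds 2 vertices, so the decomposition has width 1, which upper-bounds the treewidth. Any graph with an edge has treewidth ≥ 1, and G has the edge 4–2. The upper and lower bounds meet at 1, so that is the treewidth.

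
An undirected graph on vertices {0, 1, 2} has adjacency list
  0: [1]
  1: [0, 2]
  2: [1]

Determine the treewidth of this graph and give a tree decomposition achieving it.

Each bag holds 2 vertices, so the decomposition has width 1, which upper-bounds the treewidth. G has an edge, so its treewidth is at least 1. Therefore the treewidth is 1.

Treewidth 1.
Bags: B1 = {1, 2}  B2 = {0, 1}
Tree: B1–B2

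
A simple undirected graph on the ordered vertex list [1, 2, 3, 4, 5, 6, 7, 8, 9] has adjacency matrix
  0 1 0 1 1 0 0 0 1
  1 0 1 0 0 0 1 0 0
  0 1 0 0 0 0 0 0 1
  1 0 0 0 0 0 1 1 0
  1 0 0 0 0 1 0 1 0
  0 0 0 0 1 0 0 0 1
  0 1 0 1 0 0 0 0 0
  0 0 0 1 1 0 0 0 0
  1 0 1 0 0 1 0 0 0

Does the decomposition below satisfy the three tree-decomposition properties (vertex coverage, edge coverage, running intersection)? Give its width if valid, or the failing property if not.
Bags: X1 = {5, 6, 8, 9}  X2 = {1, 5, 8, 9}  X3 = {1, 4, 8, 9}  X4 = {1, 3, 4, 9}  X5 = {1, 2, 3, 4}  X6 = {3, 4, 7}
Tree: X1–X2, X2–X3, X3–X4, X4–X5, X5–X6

A tree decomposition must satisfy three properties: every vertex lies in some bag; for every edge, both endpoints lie together in some bag; and for every vertex, the bags containing it form a connected subtree. Here edge (2,7) lies in no bag, so the decomposition is invalid.

No — edge (2,7) lies in no bag.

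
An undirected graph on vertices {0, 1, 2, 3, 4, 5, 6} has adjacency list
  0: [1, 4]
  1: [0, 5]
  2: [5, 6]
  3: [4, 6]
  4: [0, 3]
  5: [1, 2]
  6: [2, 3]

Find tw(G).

2

A width-2 tree decomposition is:
Bags: B1 = {3, 4, 6}  B2 = {0, 4, 6}  B3 = {0, 1, 6}  B4 = {1, 5, 6}  B5 = {2, 5, 6}
Tree: B1–B2, B2–B3, B3–B4, B4–B5
Each bag holds 3 vertices, so the decomposition has width 2, which upper-bounds the treewidth. For the lower bound, G contains the cycle 6–3–4–0–1–5–2–6, so G is not a forest; only forests have treewidth ≤ 1, hence tw(G) ≥ 2. Hence tw(G) = 2 exactly.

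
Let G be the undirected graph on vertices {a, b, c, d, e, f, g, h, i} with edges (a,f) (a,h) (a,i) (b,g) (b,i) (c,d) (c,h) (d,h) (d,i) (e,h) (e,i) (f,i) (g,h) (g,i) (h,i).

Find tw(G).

2

A width-2 tree decomposition is:
Bags: B1 = {d, h, i}  B2 = {a, h, i}  B3 = {a, f, i}  B4 = {g, h, i}  B5 = {b, g, i}  B6 = {c, d, h}  B7 = {e, h, i}
Tree: B1–B2, B2–B3, B1–B4, B4–B5, B1–B6, B4–B7
Each bag holds 3 vertices, so the decomposition has width 2, which upper-bounds the treewidth. Conversely, {c, d, h} is a clique of size 3, and the vertices of any clique must share a bag in every tree decomposition; so some bag has ≥ 3 vertices and tw(G) ≥ 2. Combining the bounds, tw(G) = 2.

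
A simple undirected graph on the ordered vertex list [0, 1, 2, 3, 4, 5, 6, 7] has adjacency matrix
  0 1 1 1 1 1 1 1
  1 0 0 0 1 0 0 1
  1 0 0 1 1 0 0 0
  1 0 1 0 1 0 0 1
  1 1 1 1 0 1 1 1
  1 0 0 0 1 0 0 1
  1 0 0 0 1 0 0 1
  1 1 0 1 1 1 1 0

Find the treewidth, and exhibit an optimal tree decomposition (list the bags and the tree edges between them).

Each bag holds 4 vertices, so the decomposition has width 3, which upper-bounds the treewidth. For the lower bound, the 4 vertices {0, 2, 3, 4} are pairwise adjacent, and any tree decomposition puts a clique entirely inside one bag — forcing width ≥ 3. Combining the bounds, tw(G) = 3.

Treewidth 3.
One optimal decomposition is:
Bags: B1 = {0, 1, 4, 7}  B2 = {0, 4, 5, 7}  B3 = {0, 3, 4, 7}  B4 = {0, 2, 3, 4}  B5 = {0, 4, 6, 7}
Tree: B1–B2, B1–B3, B3–B4, B2–B5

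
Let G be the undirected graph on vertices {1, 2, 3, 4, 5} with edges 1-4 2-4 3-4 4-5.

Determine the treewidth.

1

A width-1 tree decomposition is:
Bags: B1 = {3, 4}  B2 = {2, 4}  B3 = {4, 5}  B4 = {1, 4}
Tree: B1–B2, B2–B3, B3–B4
The largest bag has 2 vertices, giving width 1; this decomposition certifies tw(G) ≤ 1. Any graph with an edge has treewidth ≥ 1, and G has the edge 4–3. Combining the bounds, tw(G) = 1.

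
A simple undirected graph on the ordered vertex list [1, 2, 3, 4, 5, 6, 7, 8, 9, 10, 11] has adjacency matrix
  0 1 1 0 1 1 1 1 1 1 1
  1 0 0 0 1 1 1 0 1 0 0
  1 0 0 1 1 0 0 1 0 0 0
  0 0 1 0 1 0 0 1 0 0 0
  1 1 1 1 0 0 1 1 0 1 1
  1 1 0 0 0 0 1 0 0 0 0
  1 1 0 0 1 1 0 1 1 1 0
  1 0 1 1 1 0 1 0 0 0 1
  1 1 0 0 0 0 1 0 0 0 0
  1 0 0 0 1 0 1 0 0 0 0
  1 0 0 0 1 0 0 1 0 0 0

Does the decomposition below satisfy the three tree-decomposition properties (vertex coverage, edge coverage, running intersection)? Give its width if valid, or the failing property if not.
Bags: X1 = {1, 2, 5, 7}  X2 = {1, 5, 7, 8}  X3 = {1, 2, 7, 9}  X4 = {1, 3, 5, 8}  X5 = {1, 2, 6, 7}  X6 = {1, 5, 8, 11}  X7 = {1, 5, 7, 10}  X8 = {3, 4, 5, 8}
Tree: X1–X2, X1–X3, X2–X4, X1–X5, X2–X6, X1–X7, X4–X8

Yes; width 3.

Checking the three conditions: (i) the bags cover all of {1, 2, 3, 4, 5, 6, 7, 8, 9, 10, 11}; (ii) for each edge, some bag contains both endpoints; (iii) the bags containing any fixed vertex form a subtree. All hold, so the decomposition is valid with width 4 − 1 = 3.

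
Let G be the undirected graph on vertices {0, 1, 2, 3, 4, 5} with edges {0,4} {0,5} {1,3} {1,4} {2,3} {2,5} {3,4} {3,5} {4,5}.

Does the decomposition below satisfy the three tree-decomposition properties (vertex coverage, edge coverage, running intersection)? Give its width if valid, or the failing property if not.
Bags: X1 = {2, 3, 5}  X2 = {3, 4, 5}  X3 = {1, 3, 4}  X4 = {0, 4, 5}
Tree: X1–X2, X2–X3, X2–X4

Yes; width 2.

Every vertex of G appears in some bag (union = {0, 1, 2, 3, 4, 5}); every edge is covered by a bag; and for each vertex v the set of bags containing v is connected in the bag tree. The decomposition is therefore valid. The largest bag has 3 vertices, so the width is 2.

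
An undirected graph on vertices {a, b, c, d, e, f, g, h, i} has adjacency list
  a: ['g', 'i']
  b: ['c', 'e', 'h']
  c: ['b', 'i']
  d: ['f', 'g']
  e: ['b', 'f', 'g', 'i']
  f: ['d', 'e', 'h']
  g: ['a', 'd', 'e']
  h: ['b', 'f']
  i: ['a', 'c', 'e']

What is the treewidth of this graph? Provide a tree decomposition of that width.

Treewidth 3.
Bags: B1 = {a, c, g, i}  B2 = {c, e, g, i}  B3 = {b, c, e, g}  B4 = {b, d, e, g}  B5 = {b, d, e, f}  B6 = {b, d, f, h}
Tree: B1–B2, B2–B3, B3–B4, B4–B5, B5–B6

The largest bag has 4 vertices, giving width 3; this decomposition certifies tw(G) ≤ 3. For the lower bound: the 4 vertex sets {a,c,i}, {g}, {e}, {b,d,f,h} are disjoint, each induces a connected subgraph, and every pair is joined by at least one edge of G. Contracting each set to a single vertex therefore yields K_{4} as a minor, and since treewidth is minor-monotone, tw(G) ≥ tw(K_{4}) = 3. Therefore the treewidth is 3.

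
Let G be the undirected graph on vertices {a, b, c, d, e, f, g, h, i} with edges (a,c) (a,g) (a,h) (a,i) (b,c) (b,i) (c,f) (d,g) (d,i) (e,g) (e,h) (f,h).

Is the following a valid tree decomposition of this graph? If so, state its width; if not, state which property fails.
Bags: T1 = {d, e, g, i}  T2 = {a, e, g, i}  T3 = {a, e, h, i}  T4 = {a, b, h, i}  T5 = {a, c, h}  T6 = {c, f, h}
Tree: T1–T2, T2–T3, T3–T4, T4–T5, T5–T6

No — edge (b,c) lies in no bag.

A tree decomposition must satisfy three properties: every vertex lies in some bag; for every edge, both endpoints lie together in some bag; and for every vertex, the bags containing it form a connected subtree. Here edge (b,c) lies in no bag, so the decomposition is invalid.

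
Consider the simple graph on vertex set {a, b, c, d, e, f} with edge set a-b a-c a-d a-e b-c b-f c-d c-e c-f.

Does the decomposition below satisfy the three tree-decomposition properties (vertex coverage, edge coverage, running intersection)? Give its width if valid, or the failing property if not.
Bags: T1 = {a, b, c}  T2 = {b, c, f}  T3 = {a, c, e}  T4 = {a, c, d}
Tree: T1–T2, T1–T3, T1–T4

Yes; width 2.

Every vertex of G appears in some bag (union = {a, b, c, d, e, f}); every edge is covered by a bag; and for each vertex v the set of bags containing v is connected in the bag tree. The decomposition is therefore valid. The largest bag has 3 vertices, so the width is 2.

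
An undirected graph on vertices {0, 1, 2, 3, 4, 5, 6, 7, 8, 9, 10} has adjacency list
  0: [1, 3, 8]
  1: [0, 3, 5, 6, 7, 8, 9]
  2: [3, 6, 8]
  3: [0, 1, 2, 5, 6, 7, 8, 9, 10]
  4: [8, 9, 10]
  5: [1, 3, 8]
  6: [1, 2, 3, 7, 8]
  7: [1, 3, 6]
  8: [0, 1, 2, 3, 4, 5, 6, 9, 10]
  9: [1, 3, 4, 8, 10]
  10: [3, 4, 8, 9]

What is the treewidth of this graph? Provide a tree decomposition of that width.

Treewidth 3.
One such decomposition:
Bags: B1 = {1, 3, 8, 9}  B2 = {1, 3, 5, 8}  B3 = {3, 8, 9, 10}  B4 = {1, 3, 6, 8}  B5 = {2, 3, 6, 8}  B6 = {4, 8, 9, 10}  B7 = {0, 1, 3, 8}  B8 = {1, 3, 6, 7}
Tree: B1–B2, B1–B3, B2–B4, B4–B5, B3–B6, B1–B7, B4–B8

Every bag has size at most 4, so the width is 4 − 1 = 3 and tw(G) ≤ 3. On the other hand G contains the 4-clique {0, 1, 3, 8}. A clique must lie in a single bag of any decomposition, so no decomposition can have width below 3. The upper and lower bounds meet at 3, so that is the treewidth.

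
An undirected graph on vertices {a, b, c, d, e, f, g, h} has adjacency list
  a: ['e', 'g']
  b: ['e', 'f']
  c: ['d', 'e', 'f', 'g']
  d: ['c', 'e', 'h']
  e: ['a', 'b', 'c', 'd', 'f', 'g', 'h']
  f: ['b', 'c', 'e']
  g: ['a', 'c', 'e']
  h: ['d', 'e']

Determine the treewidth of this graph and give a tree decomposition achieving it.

Each bag holds 3 vertices, so the decomposition has width 2, which upper-bounds the treewidth. For the lower bound, the 3 vertices {d, e, h} are pairwise adjacent, and any tree decomposition puts a clique entirely inside one bag — forcing width ≥ 2. Hence tw(G) = 2 exactly.

Treewidth 2.
One optimal decomposition is:
Bags: B1 = {c, e, f}  B2 = {c, d, e}  B3 = {c, e, g}  B4 = {a, e, g}  B5 = {d, e, h}  B6 = {b, e, f}
Tree: B1–B2, B1–B3, B3–B4, B2–B5, B1–B6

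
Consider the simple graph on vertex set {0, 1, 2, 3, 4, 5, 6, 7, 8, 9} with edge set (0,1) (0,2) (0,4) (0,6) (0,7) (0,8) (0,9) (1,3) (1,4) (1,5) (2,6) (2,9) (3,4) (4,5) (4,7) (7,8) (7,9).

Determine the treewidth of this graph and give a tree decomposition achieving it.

The largest bag has 3 vertices, giving width 2; this decomposition certifies tw(G) ≤ 2. For the lower bound, the 3 vertices {0, 1, 4} are pairwise adjacent, and any tree decomposition puts a clique entirely inside one bag — forcing width ≥ 2. The upper and lower bounds meet at 2, so that is the treewidth.

Treewidth 2.
One optimal decomposition is:
Bags: B1 = {0, 1, 4}  B2 = {0, 4, 7}  B3 = {0, 7, 9}  B4 = {1, 4, 5}  B5 = {0, 2, 9}  B6 = {0, 2, 6}  B7 = {0, 7, 8}  B8 = {1, 3, 4}
Tree: B1–B2, B2–B3, B1–B4, B3–B5, B5–B6, B2–B7, B1–B8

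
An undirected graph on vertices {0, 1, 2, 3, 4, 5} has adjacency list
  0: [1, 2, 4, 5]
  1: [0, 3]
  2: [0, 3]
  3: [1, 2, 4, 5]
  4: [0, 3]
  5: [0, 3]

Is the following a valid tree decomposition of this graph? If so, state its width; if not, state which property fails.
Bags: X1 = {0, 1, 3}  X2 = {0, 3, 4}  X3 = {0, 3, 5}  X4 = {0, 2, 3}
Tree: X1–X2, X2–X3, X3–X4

Yes; width 2.

Every vertex of G appears in some bag (union = {0, 1, 2, 3, 4, 5}); every edge is covered by a bag; and for each vertex v the set of bags containing v is connected in the bag tree. The decomposition is therefore valid. The largest bag has 3 vertices, so the width is 2.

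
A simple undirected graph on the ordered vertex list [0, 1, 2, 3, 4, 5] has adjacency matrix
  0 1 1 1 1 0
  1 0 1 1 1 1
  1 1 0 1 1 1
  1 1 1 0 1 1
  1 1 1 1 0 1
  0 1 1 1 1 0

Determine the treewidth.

4

A width-4 tree decomposition is:
Bags: B1 = {0, 1, 2, 3, 4}  B2 = {1, 2, 3, 4, 5}
Tree: B1–B2
Each bag holds 5 vertices, so the decomposition has width 4, which upper-bounds the treewidth. For the lower bound, the 5 vertices {0, 1, 2, 3, 4} are pairwise adjacent, and any tree decomposition puts a clique entirely inside one bag — forcing width ≥ 4. Hence tw(G) = 4 exactly.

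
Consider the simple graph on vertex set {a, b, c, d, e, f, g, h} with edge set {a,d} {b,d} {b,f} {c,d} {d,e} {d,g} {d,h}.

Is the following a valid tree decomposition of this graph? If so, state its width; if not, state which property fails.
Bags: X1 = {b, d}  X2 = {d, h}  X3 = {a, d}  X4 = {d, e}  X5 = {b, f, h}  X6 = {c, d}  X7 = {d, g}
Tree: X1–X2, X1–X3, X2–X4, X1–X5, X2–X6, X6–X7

A tree decomposition must satisfy three properties: every vertex lies in some bag; for every edge, both endpoints lie together in some bag; and for every vertex, the bags containing it form a connected subtree. Here bags containing vertex h are not connected in the tree, so the decomposition is invalid.

No — bags containing vertex h are not connected in the tree.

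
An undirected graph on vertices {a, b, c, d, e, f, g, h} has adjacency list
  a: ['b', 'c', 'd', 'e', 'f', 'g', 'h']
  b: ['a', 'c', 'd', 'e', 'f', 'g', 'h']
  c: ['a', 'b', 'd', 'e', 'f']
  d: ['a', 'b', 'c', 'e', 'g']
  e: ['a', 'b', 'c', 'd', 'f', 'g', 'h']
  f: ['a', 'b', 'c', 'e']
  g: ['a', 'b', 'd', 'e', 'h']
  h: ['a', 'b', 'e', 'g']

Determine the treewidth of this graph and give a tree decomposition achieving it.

Treewidth 4.
One optimal decomposition is:
Bags: B1 = {a, b, c, e, f}  B2 = {a, b, c, d, e}  B3 = {a, b, d, e, g}  B4 = {a, b, e, g, h}
Tree: B1–B2, B2–B3, B3–B4

The largest bag has 5 vertices, giving width 4; this decomposition certifies tw(G) ≤ 4. Conversely, {a, b, d, e, g} is a clique of size 5, and the vertices of any clique must share a bag in every tree decomposition; so some bag has ≥ 5 vertices and tw(G) ≥ 4. Hence tw(G) = 4 exactly.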